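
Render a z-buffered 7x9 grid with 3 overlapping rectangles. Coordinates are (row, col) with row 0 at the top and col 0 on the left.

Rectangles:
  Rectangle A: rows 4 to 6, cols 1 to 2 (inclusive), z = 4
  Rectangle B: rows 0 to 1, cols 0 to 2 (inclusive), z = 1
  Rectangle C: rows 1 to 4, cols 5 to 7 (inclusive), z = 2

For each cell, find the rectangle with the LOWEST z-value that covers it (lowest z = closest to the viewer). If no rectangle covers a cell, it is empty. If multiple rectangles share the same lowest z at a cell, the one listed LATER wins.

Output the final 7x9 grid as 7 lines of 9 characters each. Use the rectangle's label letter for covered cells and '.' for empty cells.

BBB......
BBB..CCC.
.....CCC.
.....CCC.
.AA..CCC.
.AA......
.AA......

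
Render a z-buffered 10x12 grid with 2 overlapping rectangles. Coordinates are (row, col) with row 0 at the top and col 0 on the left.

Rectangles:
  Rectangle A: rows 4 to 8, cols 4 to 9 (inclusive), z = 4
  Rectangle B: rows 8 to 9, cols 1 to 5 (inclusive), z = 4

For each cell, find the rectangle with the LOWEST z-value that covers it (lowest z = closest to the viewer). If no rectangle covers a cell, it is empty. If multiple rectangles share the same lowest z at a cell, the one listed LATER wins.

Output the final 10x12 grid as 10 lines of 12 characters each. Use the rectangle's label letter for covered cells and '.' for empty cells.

............
............
............
............
....AAAAAA..
....AAAAAA..
....AAAAAA..
....AAAAAA..
.BBBBBAAAA..
.BBBBB......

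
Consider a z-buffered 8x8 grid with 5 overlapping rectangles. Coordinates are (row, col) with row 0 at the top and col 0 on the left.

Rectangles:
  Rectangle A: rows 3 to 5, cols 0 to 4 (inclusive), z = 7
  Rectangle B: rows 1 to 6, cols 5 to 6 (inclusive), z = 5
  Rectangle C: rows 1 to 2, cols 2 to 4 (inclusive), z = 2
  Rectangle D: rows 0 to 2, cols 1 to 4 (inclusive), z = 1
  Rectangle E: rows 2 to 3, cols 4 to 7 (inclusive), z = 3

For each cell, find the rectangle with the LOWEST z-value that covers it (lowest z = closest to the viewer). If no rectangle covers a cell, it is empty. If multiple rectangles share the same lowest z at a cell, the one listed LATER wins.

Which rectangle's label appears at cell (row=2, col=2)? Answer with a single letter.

Answer: D

Derivation:
Check cell (2,2):
  A: rows 3-5 cols 0-4 -> outside (row miss)
  B: rows 1-6 cols 5-6 -> outside (col miss)
  C: rows 1-2 cols 2-4 z=2 -> covers; best now C (z=2)
  D: rows 0-2 cols 1-4 z=1 -> covers; best now D (z=1)
  E: rows 2-3 cols 4-7 -> outside (col miss)
Winner: D at z=1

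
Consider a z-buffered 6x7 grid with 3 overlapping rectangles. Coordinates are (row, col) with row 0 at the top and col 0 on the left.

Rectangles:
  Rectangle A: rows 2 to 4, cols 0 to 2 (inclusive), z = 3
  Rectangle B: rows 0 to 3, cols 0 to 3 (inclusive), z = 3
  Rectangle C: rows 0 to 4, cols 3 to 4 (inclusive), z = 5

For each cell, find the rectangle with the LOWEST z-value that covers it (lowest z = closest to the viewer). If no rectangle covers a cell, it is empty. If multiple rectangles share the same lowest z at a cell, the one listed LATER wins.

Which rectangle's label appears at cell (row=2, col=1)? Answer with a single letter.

Check cell (2,1):
  A: rows 2-4 cols 0-2 z=3 -> covers; best now A (z=3)
  B: rows 0-3 cols 0-3 z=3 -> covers; best now B (z=3)
  C: rows 0-4 cols 3-4 -> outside (col miss)
Winner: B at z=3

Answer: B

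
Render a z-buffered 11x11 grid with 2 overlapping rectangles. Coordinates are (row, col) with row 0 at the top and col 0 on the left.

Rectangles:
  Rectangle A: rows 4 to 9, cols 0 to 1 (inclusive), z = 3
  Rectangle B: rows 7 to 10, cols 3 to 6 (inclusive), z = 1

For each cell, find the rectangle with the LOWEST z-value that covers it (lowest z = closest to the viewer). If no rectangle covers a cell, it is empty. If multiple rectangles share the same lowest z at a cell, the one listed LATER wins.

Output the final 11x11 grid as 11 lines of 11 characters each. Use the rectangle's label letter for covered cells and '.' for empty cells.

...........
...........
...........
...........
AA.........
AA.........
AA.........
AA.BBBB....
AA.BBBB....
AA.BBBB....
...BBBB....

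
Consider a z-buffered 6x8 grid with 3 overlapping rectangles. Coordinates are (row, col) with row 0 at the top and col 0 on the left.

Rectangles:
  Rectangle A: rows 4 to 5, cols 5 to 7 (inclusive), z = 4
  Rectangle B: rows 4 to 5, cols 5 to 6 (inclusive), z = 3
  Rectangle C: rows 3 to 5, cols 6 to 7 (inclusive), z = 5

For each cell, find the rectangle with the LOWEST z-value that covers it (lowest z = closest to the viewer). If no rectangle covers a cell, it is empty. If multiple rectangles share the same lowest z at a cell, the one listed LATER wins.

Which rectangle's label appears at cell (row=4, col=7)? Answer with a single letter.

Answer: A

Derivation:
Check cell (4,7):
  A: rows 4-5 cols 5-7 z=4 -> covers; best now A (z=4)
  B: rows 4-5 cols 5-6 -> outside (col miss)
  C: rows 3-5 cols 6-7 z=5 -> covers; best now A (z=4)
Winner: A at z=4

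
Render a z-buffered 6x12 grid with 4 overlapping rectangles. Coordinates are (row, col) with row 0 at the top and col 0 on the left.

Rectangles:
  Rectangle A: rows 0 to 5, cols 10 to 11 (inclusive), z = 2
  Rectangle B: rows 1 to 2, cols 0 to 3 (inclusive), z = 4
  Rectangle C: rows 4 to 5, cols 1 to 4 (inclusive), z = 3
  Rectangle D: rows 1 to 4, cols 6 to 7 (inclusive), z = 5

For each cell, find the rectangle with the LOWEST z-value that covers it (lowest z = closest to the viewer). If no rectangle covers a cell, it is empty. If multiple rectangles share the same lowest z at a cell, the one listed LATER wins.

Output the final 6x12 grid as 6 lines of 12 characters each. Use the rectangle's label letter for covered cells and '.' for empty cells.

..........AA
BBBB..DD..AA
BBBB..DD..AA
......DD..AA
.CCCC.DD..AA
.CCCC.....AA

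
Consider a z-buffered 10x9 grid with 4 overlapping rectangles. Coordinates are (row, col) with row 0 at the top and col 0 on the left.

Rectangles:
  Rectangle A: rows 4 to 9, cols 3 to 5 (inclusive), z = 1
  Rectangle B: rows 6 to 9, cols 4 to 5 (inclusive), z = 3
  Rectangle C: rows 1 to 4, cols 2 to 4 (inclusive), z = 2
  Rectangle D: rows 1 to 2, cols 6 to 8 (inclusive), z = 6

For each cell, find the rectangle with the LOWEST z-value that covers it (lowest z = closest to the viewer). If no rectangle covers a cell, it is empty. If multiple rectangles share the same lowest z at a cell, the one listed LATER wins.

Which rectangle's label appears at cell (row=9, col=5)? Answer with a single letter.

Check cell (9,5):
  A: rows 4-9 cols 3-5 z=1 -> covers; best now A (z=1)
  B: rows 6-9 cols 4-5 z=3 -> covers; best now A (z=1)
  C: rows 1-4 cols 2-4 -> outside (row miss)
  D: rows 1-2 cols 6-8 -> outside (row miss)
Winner: A at z=1

Answer: A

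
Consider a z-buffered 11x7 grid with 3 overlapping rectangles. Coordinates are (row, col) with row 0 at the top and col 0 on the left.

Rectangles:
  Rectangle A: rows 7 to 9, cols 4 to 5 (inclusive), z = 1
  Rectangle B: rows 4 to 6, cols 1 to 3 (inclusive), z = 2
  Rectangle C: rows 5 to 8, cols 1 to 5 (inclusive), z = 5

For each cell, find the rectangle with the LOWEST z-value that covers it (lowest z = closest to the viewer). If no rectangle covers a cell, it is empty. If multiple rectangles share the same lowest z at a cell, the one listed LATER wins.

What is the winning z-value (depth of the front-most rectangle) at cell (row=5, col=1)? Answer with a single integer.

Check cell (5,1):
  A: rows 7-9 cols 4-5 -> outside (row miss)
  B: rows 4-6 cols 1-3 z=2 -> covers; best now B (z=2)
  C: rows 5-8 cols 1-5 z=5 -> covers; best now B (z=2)
Winner: B at z=2

Answer: 2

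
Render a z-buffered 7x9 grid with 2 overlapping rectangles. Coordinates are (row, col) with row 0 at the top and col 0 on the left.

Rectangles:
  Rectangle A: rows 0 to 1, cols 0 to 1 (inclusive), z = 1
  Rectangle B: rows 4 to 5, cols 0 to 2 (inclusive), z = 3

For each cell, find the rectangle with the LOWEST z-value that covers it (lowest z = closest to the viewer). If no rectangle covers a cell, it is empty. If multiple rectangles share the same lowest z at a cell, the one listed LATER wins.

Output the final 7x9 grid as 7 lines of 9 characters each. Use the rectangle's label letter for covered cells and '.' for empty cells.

AA.......
AA.......
.........
.........
BBB......
BBB......
.........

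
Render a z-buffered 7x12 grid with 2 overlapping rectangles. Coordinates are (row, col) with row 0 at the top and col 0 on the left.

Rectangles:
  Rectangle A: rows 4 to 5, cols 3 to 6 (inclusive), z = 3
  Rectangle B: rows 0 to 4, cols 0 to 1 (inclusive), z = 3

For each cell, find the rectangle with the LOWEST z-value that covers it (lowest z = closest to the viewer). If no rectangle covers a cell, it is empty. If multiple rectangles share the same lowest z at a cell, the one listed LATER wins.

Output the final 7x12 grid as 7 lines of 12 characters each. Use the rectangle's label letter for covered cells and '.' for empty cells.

BB..........
BB..........
BB..........
BB..........
BB.AAAA.....
...AAAA.....
............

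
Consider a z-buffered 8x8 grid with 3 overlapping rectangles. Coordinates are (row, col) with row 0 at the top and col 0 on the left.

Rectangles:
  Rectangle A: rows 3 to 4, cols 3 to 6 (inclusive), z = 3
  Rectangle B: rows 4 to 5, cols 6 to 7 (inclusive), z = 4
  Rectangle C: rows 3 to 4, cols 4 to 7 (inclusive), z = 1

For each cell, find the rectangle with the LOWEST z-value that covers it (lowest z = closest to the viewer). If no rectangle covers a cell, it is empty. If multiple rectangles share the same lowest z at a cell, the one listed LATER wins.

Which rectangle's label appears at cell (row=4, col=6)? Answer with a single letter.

Answer: C

Derivation:
Check cell (4,6):
  A: rows 3-4 cols 3-6 z=3 -> covers; best now A (z=3)
  B: rows 4-5 cols 6-7 z=4 -> covers; best now A (z=3)
  C: rows 3-4 cols 4-7 z=1 -> covers; best now C (z=1)
Winner: C at z=1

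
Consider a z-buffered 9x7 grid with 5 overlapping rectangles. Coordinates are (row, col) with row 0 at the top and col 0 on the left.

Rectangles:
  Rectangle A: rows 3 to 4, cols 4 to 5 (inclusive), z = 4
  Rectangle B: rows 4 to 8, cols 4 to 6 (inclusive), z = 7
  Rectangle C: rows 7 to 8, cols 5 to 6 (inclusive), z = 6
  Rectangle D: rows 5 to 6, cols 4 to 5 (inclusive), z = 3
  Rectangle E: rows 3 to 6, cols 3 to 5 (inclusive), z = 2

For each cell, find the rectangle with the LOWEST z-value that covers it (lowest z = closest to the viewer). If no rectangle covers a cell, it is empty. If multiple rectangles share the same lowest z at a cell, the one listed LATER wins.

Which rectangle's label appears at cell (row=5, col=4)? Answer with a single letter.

Check cell (5,4):
  A: rows 3-4 cols 4-5 -> outside (row miss)
  B: rows 4-8 cols 4-6 z=7 -> covers; best now B (z=7)
  C: rows 7-8 cols 5-6 -> outside (row miss)
  D: rows 5-6 cols 4-5 z=3 -> covers; best now D (z=3)
  E: rows 3-6 cols 3-5 z=2 -> covers; best now E (z=2)
Winner: E at z=2

Answer: E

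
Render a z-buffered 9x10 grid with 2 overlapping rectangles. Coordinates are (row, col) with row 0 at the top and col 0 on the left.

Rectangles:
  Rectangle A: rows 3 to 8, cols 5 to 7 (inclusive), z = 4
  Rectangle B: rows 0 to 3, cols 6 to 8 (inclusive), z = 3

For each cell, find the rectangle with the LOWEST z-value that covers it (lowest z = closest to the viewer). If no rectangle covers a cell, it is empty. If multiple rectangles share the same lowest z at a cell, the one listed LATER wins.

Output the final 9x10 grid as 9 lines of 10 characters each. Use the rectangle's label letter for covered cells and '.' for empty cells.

......BBB.
......BBB.
......BBB.
.....ABBB.
.....AAA..
.....AAA..
.....AAA..
.....AAA..
.....AAA..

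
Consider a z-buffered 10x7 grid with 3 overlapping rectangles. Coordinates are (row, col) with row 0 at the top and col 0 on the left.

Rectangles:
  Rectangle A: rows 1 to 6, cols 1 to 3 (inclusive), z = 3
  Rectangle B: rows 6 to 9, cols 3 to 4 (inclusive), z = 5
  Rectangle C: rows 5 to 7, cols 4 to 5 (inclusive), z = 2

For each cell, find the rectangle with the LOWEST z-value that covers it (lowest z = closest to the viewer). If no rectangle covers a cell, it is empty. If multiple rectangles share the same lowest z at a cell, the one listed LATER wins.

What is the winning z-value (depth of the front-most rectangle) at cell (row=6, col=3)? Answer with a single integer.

Check cell (6,3):
  A: rows 1-6 cols 1-3 z=3 -> covers; best now A (z=3)
  B: rows 6-9 cols 3-4 z=5 -> covers; best now A (z=3)
  C: rows 5-7 cols 4-5 -> outside (col miss)
Winner: A at z=3

Answer: 3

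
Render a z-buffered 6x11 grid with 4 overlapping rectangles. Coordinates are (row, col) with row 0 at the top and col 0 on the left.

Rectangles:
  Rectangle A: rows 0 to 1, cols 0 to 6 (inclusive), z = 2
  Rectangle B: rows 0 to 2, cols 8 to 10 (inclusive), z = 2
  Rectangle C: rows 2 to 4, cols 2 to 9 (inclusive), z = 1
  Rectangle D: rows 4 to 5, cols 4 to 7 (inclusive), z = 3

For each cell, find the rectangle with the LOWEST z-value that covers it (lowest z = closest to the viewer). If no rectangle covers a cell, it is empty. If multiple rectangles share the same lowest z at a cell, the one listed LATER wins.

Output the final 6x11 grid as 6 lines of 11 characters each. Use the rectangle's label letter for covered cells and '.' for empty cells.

AAAAAAA.BBB
AAAAAAA.BBB
..CCCCCCCCB
..CCCCCCCC.
..CCCCCCCC.
....DDDD...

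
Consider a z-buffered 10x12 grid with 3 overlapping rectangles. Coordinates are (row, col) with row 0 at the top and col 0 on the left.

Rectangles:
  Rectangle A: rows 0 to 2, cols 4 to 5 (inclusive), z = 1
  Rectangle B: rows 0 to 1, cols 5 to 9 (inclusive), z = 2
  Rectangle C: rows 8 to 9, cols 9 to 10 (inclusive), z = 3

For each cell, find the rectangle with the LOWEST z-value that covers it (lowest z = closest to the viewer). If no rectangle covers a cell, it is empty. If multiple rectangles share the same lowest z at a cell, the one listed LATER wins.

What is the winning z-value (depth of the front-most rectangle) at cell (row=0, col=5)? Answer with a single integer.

Check cell (0,5):
  A: rows 0-2 cols 4-5 z=1 -> covers; best now A (z=1)
  B: rows 0-1 cols 5-9 z=2 -> covers; best now A (z=1)
  C: rows 8-9 cols 9-10 -> outside (row miss)
Winner: A at z=1

Answer: 1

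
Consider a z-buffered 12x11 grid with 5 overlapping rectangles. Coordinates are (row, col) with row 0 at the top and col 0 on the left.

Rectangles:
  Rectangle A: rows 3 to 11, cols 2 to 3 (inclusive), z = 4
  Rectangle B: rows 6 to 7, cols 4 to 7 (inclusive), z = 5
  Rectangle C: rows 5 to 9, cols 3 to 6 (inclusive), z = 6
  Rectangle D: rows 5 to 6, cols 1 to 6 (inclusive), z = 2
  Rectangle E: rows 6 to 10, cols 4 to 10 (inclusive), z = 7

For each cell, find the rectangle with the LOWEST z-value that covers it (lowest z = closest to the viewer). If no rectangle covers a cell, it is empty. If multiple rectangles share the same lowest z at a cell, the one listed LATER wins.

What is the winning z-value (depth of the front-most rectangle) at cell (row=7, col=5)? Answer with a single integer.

Answer: 5

Derivation:
Check cell (7,5):
  A: rows 3-11 cols 2-3 -> outside (col miss)
  B: rows 6-7 cols 4-7 z=5 -> covers; best now B (z=5)
  C: rows 5-9 cols 3-6 z=6 -> covers; best now B (z=5)
  D: rows 5-6 cols 1-6 -> outside (row miss)
  E: rows 6-10 cols 4-10 z=7 -> covers; best now B (z=5)
Winner: B at z=5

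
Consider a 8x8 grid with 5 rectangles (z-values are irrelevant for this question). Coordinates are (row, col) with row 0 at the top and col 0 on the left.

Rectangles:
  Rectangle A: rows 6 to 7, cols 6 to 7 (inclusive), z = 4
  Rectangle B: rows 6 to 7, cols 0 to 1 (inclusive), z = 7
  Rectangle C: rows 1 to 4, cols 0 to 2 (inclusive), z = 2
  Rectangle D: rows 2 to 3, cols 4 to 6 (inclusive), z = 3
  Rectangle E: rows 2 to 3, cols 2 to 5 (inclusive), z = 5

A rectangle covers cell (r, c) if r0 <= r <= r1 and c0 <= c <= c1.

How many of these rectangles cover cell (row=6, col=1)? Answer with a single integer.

Check cell (6,1):
  A: rows 6-7 cols 6-7 -> outside (col miss)
  B: rows 6-7 cols 0-1 -> covers
  C: rows 1-4 cols 0-2 -> outside (row miss)
  D: rows 2-3 cols 4-6 -> outside (row miss)
  E: rows 2-3 cols 2-5 -> outside (row miss)
Count covering = 1

Answer: 1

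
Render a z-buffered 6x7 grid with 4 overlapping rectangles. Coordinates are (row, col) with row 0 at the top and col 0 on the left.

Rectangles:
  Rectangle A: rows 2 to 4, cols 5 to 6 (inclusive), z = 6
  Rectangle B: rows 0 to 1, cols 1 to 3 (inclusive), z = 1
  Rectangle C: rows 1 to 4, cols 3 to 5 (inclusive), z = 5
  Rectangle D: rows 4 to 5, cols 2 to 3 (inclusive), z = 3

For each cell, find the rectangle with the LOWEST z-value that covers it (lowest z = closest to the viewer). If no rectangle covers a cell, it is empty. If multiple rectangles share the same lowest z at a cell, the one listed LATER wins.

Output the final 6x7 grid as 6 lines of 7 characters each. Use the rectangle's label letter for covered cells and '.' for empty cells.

.BBB...
.BBBCC.
...CCCA
...CCCA
..DDCCA
..DD...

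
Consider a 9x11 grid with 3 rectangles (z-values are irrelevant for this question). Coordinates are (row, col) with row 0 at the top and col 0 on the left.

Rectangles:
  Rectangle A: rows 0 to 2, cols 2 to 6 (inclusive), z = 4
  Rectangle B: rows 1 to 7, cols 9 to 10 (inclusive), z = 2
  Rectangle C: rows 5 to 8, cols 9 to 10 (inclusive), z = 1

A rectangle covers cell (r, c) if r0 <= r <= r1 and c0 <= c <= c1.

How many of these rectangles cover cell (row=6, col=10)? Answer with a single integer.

Answer: 2

Derivation:
Check cell (6,10):
  A: rows 0-2 cols 2-6 -> outside (row miss)
  B: rows 1-7 cols 9-10 -> covers
  C: rows 5-8 cols 9-10 -> covers
Count covering = 2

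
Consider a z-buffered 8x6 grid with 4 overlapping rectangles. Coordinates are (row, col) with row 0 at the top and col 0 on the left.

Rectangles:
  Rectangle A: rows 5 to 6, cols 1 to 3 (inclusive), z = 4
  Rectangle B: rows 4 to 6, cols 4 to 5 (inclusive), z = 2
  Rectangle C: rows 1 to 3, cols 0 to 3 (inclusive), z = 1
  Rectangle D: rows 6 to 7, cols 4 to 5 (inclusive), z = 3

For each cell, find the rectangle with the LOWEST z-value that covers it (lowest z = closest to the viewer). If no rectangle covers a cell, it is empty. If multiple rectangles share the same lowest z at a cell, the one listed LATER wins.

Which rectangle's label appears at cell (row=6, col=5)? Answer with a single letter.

Check cell (6,5):
  A: rows 5-6 cols 1-3 -> outside (col miss)
  B: rows 4-6 cols 4-5 z=2 -> covers; best now B (z=2)
  C: rows 1-3 cols 0-3 -> outside (row miss)
  D: rows 6-7 cols 4-5 z=3 -> covers; best now B (z=2)
Winner: B at z=2

Answer: B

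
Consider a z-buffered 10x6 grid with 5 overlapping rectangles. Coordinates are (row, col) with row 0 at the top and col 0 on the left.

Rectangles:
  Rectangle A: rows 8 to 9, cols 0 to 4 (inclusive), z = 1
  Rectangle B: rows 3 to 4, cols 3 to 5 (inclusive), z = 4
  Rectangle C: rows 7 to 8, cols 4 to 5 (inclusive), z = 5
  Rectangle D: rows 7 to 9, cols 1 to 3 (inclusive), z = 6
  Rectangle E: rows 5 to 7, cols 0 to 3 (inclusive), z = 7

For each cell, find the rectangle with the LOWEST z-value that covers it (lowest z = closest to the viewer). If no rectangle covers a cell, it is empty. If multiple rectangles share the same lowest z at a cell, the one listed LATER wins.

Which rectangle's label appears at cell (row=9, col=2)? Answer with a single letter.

Check cell (9,2):
  A: rows 8-9 cols 0-4 z=1 -> covers; best now A (z=1)
  B: rows 3-4 cols 3-5 -> outside (row miss)
  C: rows 7-8 cols 4-5 -> outside (row miss)
  D: rows 7-9 cols 1-3 z=6 -> covers; best now A (z=1)
  E: rows 5-7 cols 0-3 -> outside (row miss)
Winner: A at z=1

Answer: A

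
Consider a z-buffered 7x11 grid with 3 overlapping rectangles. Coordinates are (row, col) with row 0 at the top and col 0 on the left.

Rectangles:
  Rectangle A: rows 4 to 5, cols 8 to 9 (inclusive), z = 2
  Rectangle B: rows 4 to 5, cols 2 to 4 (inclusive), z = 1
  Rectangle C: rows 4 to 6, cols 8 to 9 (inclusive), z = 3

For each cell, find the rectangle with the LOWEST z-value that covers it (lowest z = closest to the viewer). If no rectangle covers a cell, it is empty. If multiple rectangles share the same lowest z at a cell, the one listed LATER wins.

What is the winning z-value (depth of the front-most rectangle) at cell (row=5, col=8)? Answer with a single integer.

Answer: 2

Derivation:
Check cell (5,8):
  A: rows 4-5 cols 8-9 z=2 -> covers; best now A (z=2)
  B: rows 4-5 cols 2-4 -> outside (col miss)
  C: rows 4-6 cols 8-9 z=3 -> covers; best now A (z=2)
Winner: A at z=2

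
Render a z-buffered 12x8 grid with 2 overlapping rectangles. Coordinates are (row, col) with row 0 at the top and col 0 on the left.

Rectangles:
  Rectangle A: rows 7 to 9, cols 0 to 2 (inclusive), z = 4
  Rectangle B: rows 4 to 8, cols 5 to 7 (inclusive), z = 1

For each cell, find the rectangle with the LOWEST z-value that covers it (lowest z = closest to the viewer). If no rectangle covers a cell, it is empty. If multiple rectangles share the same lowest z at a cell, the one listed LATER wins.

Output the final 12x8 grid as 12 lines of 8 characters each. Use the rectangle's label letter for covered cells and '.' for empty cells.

........
........
........
........
.....BBB
.....BBB
.....BBB
AAA..BBB
AAA..BBB
AAA.....
........
........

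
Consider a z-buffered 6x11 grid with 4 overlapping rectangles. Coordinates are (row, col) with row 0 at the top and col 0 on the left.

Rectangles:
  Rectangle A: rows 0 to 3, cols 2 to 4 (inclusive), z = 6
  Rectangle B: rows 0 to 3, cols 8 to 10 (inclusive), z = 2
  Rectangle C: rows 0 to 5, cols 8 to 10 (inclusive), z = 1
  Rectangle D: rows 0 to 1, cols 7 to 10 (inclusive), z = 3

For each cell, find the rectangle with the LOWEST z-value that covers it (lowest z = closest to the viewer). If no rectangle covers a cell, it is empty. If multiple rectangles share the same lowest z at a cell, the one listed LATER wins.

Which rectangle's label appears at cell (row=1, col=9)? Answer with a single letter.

Check cell (1,9):
  A: rows 0-3 cols 2-4 -> outside (col miss)
  B: rows 0-3 cols 8-10 z=2 -> covers; best now B (z=2)
  C: rows 0-5 cols 8-10 z=1 -> covers; best now C (z=1)
  D: rows 0-1 cols 7-10 z=3 -> covers; best now C (z=1)
Winner: C at z=1

Answer: C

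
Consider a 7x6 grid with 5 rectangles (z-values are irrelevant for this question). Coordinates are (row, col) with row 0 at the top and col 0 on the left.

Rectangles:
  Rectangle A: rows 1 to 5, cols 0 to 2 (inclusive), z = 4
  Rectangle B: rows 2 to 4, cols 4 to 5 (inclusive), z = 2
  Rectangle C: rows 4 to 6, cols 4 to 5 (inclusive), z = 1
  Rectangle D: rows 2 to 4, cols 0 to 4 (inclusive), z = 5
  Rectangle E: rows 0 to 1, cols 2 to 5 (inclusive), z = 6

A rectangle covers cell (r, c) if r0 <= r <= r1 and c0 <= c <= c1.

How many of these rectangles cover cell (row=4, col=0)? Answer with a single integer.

Answer: 2

Derivation:
Check cell (4,0):
  A: rows 1-5 cols 0-2 -> covers
  B: rows 2-4 cols 4-5 -> outside (col miss)
  C: rows 4-6 cols 4-5 -> outside (col miss)
  D: rows 2-4 cols 0-4 -> covers
  E: rows 0-1 cols 2-5 -> outside (row miss)
Count covering = 2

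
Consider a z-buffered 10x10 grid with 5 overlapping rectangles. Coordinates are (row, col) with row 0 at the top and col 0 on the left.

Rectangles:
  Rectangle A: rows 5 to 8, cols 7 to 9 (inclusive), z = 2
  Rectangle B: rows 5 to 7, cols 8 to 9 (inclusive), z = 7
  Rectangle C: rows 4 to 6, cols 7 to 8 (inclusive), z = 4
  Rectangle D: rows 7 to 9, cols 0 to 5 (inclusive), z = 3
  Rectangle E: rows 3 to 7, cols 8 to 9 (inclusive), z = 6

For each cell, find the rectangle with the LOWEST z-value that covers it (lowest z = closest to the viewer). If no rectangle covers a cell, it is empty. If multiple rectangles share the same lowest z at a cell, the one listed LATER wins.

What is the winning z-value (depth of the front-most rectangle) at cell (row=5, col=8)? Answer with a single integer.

Answer: 2

Derivation:
Check cell (5,8):
  A: rows 5-8 cols 7-9 z=2 -> covers; best now A (z=2)
  B: rows 5-7 cols 8-9 z=7 -> covers; best now A (z=2)
  C: rows 4-6 cols 7-8 z=4 -> covers; best now A (z=2)
  D: rows 7-9 cols 0-5 -> outside (row miss)
  E: rows 3-7 cols 8-9 z=6 -> covers; best now A (z=2)
Winner: A at z=2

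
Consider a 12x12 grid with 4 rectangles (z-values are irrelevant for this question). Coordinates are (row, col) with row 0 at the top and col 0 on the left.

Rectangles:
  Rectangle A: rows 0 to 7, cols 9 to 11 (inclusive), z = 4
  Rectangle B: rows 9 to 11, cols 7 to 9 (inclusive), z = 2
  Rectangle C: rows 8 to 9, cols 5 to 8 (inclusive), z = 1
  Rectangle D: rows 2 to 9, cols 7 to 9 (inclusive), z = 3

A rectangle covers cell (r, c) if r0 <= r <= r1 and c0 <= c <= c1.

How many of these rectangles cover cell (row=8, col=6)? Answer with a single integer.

Check cell (8,6):
  A: rows 0-7 cols 9-11 -> outside (row miss)
  B: rows 9-11 cols 7-9 -> outside (row miss)
  C: rows 8-9 cols 5-8 -> covers
  D: rows 2-9 cols 7-9 -> outside (col miss)
Count covering = 1

Answer: 1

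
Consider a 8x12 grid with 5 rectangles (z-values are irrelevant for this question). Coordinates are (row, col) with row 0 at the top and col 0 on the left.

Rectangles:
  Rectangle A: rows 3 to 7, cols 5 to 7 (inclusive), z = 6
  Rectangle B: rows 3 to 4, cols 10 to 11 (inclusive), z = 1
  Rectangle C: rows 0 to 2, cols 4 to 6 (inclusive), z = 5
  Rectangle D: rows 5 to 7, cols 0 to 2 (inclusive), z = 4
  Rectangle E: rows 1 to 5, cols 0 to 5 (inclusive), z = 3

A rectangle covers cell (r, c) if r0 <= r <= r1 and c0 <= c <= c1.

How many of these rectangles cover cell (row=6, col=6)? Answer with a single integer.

Check cell (6,6):
  A: rows 3-7 cols 5-7 -> covers
  B: rows 3-4 cols 10-11 -> outside (row miss)
  C: rows 0-2 cols 4-6 -> outside (row miss)
  D: rows 5-7 cols 0-2 -> outside (col miss)
  E: rows 1-5 cols 0-5 -> outside (row miss)
Count covering = 1

Answer: 1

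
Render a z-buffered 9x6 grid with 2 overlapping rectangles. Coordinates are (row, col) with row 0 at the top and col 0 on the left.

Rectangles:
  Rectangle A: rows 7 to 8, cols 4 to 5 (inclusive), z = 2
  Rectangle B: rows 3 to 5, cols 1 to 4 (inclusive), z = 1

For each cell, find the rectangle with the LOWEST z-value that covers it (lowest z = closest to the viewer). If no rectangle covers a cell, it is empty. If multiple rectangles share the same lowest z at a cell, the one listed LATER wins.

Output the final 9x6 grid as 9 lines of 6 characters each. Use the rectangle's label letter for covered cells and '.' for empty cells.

......
......
......
.BBBB.
.BBBB.
.BBBB.
......
....AA
....AA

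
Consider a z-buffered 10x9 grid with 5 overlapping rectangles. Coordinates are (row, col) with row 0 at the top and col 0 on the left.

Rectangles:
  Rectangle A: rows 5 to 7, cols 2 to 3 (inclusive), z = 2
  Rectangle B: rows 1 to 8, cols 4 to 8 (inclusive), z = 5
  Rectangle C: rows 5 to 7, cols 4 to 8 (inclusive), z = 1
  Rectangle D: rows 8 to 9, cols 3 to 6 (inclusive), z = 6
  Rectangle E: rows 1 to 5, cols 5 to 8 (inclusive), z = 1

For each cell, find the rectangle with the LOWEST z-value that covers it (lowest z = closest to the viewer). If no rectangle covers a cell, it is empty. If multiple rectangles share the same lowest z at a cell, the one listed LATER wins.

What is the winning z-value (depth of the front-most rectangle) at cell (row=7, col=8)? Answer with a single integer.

Answer: 1

Derivation:
Check cell (7,8):
  A: rows 5-7 cols 2-3 -> outside (col miss)
  B: rows 1-8 cols 4-8 z=5 -> covers; best now B (z=5)
  C: rows 5-7 cols 4-8 z=1 -> covers; best now C (z=1)
  D: rows 8-9 cols 3-6 -> outside (row miss)
  E: rows 1-5 cols 5-8 -> outside (row miss)
Winner: C at z=1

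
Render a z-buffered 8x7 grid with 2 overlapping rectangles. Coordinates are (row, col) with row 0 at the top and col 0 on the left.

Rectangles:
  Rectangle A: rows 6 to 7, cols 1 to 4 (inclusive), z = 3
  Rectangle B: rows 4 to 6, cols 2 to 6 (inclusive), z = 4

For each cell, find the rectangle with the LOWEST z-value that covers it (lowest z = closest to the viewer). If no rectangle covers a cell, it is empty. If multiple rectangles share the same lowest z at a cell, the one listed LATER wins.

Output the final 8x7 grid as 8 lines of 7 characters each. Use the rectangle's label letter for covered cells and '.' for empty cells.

.......
.......
.......
.......
..BBBBB
..BBBBB
.AAAABB
.AAAA..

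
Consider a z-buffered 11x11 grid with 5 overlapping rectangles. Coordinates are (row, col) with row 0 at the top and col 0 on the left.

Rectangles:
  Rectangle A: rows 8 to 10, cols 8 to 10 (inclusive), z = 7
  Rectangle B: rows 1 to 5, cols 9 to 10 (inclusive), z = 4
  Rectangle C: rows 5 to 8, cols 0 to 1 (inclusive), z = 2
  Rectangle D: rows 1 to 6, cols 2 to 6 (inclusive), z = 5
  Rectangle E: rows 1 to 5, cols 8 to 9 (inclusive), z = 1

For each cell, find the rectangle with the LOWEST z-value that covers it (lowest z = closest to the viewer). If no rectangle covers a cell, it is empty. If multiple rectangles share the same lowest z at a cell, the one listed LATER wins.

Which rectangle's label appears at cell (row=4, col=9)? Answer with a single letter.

Answer: E

Derivation:
Check cell (4,9):
  A: rows 8-10 cols 8-10 -> outside (row miss)
  B: rows 1-5 cols 9-10 z=4 -> covers; best now B (z=4)
  C: rows 5-8 cols 0-1 -> outside (row miss)
  D: rows 1-6 cols 2-6 -> outside (col miss)
  E: rows 1-5 cols 8-9 z=1 -> covers; best now E (z=1)
Winner: E at z=1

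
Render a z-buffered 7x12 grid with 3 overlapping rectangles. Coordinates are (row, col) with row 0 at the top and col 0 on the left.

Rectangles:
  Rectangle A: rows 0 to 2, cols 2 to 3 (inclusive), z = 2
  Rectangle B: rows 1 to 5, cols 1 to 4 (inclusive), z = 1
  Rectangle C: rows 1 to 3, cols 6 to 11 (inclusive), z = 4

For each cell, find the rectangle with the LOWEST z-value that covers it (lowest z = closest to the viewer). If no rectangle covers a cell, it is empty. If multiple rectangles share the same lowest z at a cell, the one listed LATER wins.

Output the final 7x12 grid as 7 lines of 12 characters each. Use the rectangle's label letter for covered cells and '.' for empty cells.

..AA........
.BBBB.CCCCCC
.BBBB.CCCCCC
.BBBB.CCCCCC
.BBBB.......
.BBBB.......
............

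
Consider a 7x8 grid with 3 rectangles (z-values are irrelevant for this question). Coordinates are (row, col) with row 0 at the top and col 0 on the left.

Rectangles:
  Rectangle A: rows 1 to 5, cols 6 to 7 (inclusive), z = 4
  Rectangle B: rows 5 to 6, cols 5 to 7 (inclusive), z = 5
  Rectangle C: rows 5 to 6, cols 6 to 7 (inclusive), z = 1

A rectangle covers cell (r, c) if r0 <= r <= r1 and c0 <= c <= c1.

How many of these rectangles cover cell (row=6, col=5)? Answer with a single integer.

Check cell (6,5):
  A: rows 1-5 cols 6-7 -> outside (row miss)
  B: rows 5-6 cols 5-7 -> covers
  C: rows 5-6 cols 6-7 -> outside (col miss)
Count covering = 1

Answer: 1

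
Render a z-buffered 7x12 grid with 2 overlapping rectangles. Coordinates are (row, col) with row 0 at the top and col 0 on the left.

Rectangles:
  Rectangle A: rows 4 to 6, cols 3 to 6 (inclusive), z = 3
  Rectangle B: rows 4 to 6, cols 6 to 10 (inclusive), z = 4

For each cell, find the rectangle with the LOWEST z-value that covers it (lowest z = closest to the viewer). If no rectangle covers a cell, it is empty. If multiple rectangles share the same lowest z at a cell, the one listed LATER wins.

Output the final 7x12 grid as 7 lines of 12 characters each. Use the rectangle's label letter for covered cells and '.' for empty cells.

............
............
............
............
...AAAABBBB.
...AAAABBBB.
...AAAABBBB.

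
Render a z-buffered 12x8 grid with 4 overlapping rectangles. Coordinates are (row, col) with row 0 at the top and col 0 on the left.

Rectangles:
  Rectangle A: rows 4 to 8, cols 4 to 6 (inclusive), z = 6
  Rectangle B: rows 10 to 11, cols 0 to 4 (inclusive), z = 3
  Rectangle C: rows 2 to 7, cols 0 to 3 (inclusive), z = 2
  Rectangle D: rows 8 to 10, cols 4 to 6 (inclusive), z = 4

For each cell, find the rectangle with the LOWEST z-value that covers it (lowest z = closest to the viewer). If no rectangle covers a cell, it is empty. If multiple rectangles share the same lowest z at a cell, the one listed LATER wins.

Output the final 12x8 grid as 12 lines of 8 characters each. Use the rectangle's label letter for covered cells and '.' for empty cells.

........
........
CCCC....
CCCC....
CCCCAAA.
CCCCAAA.
CCCCAAA.
CCCCAAA.
....DDD.
....DDD.
BBBBBDD.
BBBBB...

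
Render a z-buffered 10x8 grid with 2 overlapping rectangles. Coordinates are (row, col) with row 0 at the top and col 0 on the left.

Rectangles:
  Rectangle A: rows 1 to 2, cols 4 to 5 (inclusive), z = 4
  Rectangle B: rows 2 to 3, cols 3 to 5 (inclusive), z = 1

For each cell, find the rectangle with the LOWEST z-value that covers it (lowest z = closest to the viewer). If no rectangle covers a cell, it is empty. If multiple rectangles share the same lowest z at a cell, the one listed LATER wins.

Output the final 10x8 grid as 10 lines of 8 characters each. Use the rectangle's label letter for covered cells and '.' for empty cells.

........
....AA..
...BBB..
...BBB..
........
........
........
........
........
........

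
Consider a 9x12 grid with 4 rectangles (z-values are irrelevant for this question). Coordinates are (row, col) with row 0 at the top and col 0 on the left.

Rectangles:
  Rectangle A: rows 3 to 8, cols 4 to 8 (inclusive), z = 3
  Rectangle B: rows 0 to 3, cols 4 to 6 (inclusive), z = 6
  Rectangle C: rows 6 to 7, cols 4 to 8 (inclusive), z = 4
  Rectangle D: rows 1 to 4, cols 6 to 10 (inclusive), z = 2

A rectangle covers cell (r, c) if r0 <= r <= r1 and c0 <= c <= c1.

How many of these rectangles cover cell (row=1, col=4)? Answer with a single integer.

Answer: 1

Derivation:
Check cell (1,4):
  A: rows 3-8 cols 4-8 -> outside (row miss)
  B: rows 0-3 cols 4-6 -> covers
  C: rows 6-7 cols 4-8 -> outside (row miss)
  D: rows 1-4 cols 6-10 -> outside (col miss)
Count covering = 1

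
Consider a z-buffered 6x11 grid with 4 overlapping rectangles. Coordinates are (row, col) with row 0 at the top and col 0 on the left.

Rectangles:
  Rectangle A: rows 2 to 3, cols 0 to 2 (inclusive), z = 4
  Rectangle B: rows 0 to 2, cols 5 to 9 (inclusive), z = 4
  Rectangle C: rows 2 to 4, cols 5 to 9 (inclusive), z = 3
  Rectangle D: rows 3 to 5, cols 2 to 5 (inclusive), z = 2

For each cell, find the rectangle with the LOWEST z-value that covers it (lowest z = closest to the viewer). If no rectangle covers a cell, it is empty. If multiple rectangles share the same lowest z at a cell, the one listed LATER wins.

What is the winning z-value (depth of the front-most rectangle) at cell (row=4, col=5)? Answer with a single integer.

Answer: 2

Derivation:
Check cell (4,5):
  A: rows 2-3 cols 0-2 -> outside (row miss)
  B: rows 0-2 cols 5-9 -> outside (row miss)
  C: rows 2-4 cols 5-9 z=3 -> covers; best now C (z=3)
  D: rows 3-5 cols 2-5 z=2 -> covers; best now D (z=2)
Winner: D at z=2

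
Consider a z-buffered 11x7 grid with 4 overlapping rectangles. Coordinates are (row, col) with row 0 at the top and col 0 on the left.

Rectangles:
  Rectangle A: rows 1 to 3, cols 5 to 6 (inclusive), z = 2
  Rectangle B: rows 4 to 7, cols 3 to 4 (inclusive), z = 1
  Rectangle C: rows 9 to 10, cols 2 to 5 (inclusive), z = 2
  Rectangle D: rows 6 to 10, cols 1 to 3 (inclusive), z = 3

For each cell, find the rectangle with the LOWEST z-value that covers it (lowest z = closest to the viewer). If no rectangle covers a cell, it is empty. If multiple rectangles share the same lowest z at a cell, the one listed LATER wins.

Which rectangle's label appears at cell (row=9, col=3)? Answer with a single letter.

Check cell (9,3):
  A: rows 1-3 cols 5-6 -> outside (row miss)
  B: rows 4-7 cols 3-4 -> outside (row miss)
  C: rows 9-10 cols 2-5 z=2 -> covers; best now C (z=2)
  D: rows 6-10 cols 1-3 z=3 -> covers; best now C (z=2)
Winner: C at z=2

Answer: C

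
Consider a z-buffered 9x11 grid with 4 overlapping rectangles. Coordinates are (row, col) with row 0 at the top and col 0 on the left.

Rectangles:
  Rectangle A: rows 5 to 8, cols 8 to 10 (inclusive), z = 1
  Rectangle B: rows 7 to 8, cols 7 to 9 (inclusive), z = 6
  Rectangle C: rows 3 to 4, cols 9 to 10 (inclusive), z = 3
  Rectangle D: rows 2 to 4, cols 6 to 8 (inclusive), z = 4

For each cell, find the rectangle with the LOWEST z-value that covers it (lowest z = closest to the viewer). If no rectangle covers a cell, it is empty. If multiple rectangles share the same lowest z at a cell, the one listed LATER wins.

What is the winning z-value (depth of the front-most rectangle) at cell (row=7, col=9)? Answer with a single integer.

Check cell (7,9):
  A: rows 5-8 cols 8-10 z=1 -> covers; best now A (z=1)
  B: rows 7-8 cols 7-9 z=6 -> covers; best now A (z=1)
  C: rows 3-4 cols 9-10 -> outside (row miss)
  D: rows 2-4 cols 6-8 -> outside (row miss)
Winner: A at z=1

Answer: 1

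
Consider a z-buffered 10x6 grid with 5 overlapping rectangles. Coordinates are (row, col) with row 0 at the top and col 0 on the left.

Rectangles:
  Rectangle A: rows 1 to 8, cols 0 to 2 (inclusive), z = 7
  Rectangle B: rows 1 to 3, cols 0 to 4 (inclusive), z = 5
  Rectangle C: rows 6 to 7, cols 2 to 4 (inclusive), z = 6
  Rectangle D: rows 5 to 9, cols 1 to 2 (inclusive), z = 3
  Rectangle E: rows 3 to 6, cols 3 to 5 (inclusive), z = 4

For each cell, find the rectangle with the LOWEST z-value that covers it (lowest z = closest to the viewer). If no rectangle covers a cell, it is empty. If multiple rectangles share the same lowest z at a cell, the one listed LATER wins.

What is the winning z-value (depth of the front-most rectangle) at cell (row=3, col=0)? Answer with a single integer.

Answer: 5

Derivation:
Check cell (3,0):
  A: rows 1-8 cols 0-2 z=7 -> covers; best now A (z=7)
  B: rows 1-3 cols 0-4 z=5 -> covers; best now B (z=5)
  C: rows 6-7 cols 2-4 -> outside (row miss)
  D: rows 5-9 cols 1-2 -> outside (row miss)
  E: rows 3-6 cols 3-5 -> outside (col miss)
Winner: B at z=5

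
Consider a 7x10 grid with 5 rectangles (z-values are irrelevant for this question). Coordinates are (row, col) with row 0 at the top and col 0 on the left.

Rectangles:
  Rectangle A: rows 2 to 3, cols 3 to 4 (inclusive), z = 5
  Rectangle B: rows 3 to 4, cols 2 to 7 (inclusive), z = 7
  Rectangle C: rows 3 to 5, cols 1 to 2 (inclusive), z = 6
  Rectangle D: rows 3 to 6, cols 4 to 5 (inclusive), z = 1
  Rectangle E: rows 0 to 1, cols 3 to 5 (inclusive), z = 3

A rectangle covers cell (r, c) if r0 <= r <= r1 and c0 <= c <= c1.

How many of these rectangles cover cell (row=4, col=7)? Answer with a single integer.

Answer: 1

Derivation:
Check cell (4,7):
  A: rows 2-3 cols 3-4 -> outside (row miss)
  B: rows 3-4 cols 2-7 -> covers
  C: rows 3-5 cols 1-2 -> outside (col miss)
  D: rows 3-6 cols 4-5 -> outside (col miss)
  E: rows 0-1 cols 3-5 -> outside (row miss)
Count covering = 1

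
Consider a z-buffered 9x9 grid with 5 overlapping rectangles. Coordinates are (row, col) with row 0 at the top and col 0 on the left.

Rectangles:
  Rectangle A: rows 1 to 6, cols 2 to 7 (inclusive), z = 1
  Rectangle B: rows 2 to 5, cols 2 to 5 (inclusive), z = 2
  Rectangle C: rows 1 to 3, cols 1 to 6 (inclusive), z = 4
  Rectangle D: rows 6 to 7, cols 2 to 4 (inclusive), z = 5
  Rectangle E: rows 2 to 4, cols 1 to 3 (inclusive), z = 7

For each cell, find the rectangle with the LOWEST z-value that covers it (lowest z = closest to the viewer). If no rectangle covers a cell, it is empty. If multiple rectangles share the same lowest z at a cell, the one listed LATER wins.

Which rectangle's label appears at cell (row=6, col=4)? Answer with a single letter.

Check cell (6,4):
  A: rows 1-6 cols 2-7 z=1 -> covers; best now A (z=1)
  B: rows 2-5 cols 2-5 -> outside (row miss)
  C: rows 1-3 cols 1-6 -> outside (row miss)
  D: rows 6-7 cols 2-4 z=5 -> covers; best now A (z=1)
  E: rows 2-4 cols 1-3 -> outside (row miss)
Winner: A at z=1

Answer: A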